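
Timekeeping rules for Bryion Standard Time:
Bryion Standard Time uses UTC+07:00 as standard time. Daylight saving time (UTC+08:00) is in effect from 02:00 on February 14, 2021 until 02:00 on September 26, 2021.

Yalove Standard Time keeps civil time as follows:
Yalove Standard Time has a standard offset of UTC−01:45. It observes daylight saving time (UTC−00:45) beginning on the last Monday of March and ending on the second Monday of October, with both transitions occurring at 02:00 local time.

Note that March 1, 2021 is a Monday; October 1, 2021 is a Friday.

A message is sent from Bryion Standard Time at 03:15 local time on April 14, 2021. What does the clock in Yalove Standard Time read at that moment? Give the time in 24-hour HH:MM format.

18:30

April 14, 2021 falls between 14 February and 26 September, so daylight saving is in effect and Bryion Standard Time is at UTC+08:00.
03:15 Bryion Standard Time − 8h = 19:15 UTC (rolling into the previous day, 13 April 2021).
1 March 2021 is a Monday, so Mondays fall on 1, 8, 15, 22, 29; the last is March 29.
1 October 2021 is a Friday, so the first Monday is October 4 and the second is October 11.
At the standard offset (UTC−01:45), 19:15 UTC − 1h45m = 17:30 Yalove Standard Time standard time.
The standard-time date in Yalove Standard Time, April 13, 2021, falls between 29 March and 11 October, so daylight saving is in effect and Yalove Standard Time is at UTC−00:45.
19:15 UTC − 0h45m = 18:30 Yalove Standard Time.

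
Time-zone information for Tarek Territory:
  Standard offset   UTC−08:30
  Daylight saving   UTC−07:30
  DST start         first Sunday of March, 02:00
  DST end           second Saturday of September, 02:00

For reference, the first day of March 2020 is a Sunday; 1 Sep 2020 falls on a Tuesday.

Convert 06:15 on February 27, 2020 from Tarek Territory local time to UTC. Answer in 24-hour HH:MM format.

1 March 2020 is a Sunday, so the first Sunday is March 1.
1 September 2020 is a Tuesday, so the first Saturday is September 5 and the second is September 12.
February 27, 2020 is outside the daylight-saving period (1 March – 12 September), so Tarek Territory is on standard time, UTC−08:30.
06:15 local + 8h30m = 14:45 UTC.

14:45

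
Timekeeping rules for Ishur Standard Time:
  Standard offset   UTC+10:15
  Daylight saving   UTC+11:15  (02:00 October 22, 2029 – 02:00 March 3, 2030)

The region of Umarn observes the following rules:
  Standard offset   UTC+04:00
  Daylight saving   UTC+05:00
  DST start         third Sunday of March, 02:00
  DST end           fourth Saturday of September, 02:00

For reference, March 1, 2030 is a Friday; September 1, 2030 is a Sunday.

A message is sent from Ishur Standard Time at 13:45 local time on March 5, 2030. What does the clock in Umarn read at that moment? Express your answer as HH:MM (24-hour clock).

March 5, 2030 is outside the daylight-saving period (22 October 2029 – 3 March 2030), so Ishur Standard Time is on standard time, UTC+10:15.
13:45 Ishur Standard Time − 10h15m = 03:30 UTC.
1 March 2030 is a Friday, so the first Sunday is March 3 and the third is March 17.
1 September 2030 is a Sunday, so the first Saturday is September 7 and the fourth is September 28.
At the standard offset (UTC+04:00), 03:30 UTC + 4h = 07:30 Umarn standard time.
The standard-time date in Umarn, March 5, 2030, is outside the daylight-saving period (17 March – 28 September), so Umarn is on standard time, UTC+04:00.
03:30 UTC + 4h = 07:30 Umarn.

07:30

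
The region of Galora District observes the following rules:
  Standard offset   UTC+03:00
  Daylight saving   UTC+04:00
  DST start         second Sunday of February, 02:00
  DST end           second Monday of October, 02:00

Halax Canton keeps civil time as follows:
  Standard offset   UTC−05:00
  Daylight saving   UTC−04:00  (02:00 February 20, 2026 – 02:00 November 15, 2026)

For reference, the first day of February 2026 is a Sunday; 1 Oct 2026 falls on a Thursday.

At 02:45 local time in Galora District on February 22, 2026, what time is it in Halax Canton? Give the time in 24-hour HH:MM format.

1 February 2026 is a Sunday, so the first Sunday is February 1 and the second is February 8.
1 October 2026 is a Thursday, so the first Monday is October 5 and the second is October 12.
Daylight saving runs 8 February – 12 October; February 22, 2026 is inside that window, so Galora District is at UTC+04:00.
02:45 Galora District − 4h = 22:45 UTC (rolling into the previous day, 21 February 2026).
At the standard offset (UTC−05:00), 22:45 UTC − 5h = 17:45 Halax Canton standard time.
The standard-time date in Halax Canton, February 21, 2026, falls between 20 February and 15 November, so daylight saving is in effect and Halax Canton is at UTC−04:00.
22:45 UTC − 4h = 18:45 Halax Canton.

18:45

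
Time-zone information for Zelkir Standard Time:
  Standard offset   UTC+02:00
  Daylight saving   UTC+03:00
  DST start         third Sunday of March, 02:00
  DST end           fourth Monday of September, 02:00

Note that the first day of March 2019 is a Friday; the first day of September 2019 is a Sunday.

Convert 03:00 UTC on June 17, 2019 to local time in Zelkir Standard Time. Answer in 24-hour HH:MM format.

06:00

1 March 2019 is a Friday, so the first Sunday is March 3 and the third is March 17.
1 September 2019 is a Sunday, so the first Monday is September 2 and the fourth is September 23.
At the standard offset (UTC+02:00), 03:00 UTC + 2h = 05:00 Zelkir Standard Time standard time.
The standard-time date in Zelkir Standard Time, June 17, 2019, lies within the daylight-saving period (17 March – 23 September), so Zelkir Standard Time is on daylight time, UTC+03:00.
03:00 UTC + 3h = 06:00 local.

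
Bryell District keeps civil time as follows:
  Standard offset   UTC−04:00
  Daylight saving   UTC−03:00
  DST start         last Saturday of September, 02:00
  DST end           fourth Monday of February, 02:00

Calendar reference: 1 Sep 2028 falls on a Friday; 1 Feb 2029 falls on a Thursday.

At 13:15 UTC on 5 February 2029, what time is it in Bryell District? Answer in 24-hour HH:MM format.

10:15

1 September 2028 is a Friday, so Saturdays fall on 2, 9, 16, 23, 30; the last is September 30.
1 February 2029 is a Thursday, so the first Monday is February 5 and the fourth is February 26.
At the standard offset (UTC−04:00), 13:15 UTC − 4h = 09:15 Bryell District standard time.
Daylight saving runs 30 September 2028 – 26 February 2029; the standard-time date in Bryell District, 5 February 2029, is inside that window, so Bryell District is at UTC−03:00.
13:15 UTC − 3h = 10:15 local.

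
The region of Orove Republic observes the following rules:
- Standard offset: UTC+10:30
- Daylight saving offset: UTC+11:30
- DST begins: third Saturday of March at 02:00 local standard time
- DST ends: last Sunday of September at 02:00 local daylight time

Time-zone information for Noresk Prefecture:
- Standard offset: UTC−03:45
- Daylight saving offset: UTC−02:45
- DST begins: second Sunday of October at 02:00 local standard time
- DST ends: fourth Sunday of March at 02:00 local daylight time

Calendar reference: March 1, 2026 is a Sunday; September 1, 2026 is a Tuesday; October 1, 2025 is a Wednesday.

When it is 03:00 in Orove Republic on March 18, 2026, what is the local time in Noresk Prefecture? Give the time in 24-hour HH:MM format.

1 March 2026 is a Sunday, so the first Saturday is March 7 and the third is March 21.
1 September 2026 is a Tuesday, so Sundays fall on 6, 13, 20, 27; the last is September 27.
March 18, 2026 is outside the daylight-saving period (21 March – 27 September), so Orove Republic is on standard time, UTC+10:30.
03:00 Orove Republic − 10h30m = 16:30 UTC (rolling into the previous day, 17 March 2026).
1 October 2025 is a Wednesday, so the first Sunday is October 5 and the second is October 12.
1 March 2026 is a Sunday, so the first Sunday is March 1 and the fourth is March 22.
At the standard offset (UTC−03:45), 16:30 UTC − 3h45m = 12:45 Noresk Prefecture standard time.
The standard-time date in Noresk Prefecture, March 17, 2026, falls between 12 October 2025 and 22 March 2026, so daylight saving is in effect and Noresk Prefecture is at UTC−02:45.
16:30 UTC − 2h45m = 13:45 Noresk Prefecture.

13:45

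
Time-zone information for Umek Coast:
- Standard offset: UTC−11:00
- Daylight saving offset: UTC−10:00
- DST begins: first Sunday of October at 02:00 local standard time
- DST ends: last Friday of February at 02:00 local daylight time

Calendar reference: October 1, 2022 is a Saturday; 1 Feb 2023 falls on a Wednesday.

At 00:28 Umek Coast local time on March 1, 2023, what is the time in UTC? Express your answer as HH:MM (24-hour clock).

11:28

1 October 2022 is a Saturday, so the first Sunday is October 2.
1 February 2023 is a Wednesday, so Fridays fall on 3, 10, 17, 24; the last is February 24.
Daylight saving runs 2 October 2022 – 24 February 2023; March 1, 2023 is outside that window, so Umek Coast is on standard time at UTC−11:00.
00:28 local + 11h = 11:28 UTC.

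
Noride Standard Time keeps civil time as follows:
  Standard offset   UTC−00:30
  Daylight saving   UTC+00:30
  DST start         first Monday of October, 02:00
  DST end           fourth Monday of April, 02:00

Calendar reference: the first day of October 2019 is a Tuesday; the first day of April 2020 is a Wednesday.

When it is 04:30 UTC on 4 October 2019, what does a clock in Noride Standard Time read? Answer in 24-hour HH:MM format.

1 October 2019 is a Tuesday, so the first Monday is October 7.
1 April 2020 is a Wednesday, so the first Monday is April 6 and the fourth is April 27.
At the standard offset (UTC−00:30), 04:30 UTC − 0h30m = 04:00 Noride Standard Time standard time.
The standard-time date in Noride Standard Time, 4 October 2019, is outside the daylight-saving period (7 October 2019 – 27 April 2020), so Noride Standard Time is on standard time, UTC−00:30.
04:30 UTC − 0h30m = 04:00 local.

04:00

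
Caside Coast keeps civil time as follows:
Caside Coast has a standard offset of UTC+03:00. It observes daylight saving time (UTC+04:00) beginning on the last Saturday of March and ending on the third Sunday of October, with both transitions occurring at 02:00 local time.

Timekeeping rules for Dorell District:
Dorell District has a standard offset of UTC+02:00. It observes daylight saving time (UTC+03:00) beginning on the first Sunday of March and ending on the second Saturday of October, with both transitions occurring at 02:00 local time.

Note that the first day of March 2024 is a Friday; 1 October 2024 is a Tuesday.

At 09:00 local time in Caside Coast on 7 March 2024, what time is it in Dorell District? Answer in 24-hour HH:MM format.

1 March 2024 is a Friday, so Saturdays fall on 2, 9, 16, 23, 30; the last is March 30.
1 October 2024 is a Tuesday, so the first Sunday is October 6 and the third is October 20.
7 March 2024 does not fall between 30 March and 20 October, so daylight saving is not in effect and Caside Coast is at UTC+03:00.
09:00 Caside Coast − 3h = 06:00 UTC.
1 March 2024 is a Friday, so the first Sunday is March 3.
1 October 2024 is a Tuesday, so the first Saturday is October 5 and the second is October 12.
At the standard offset (UTC+02:00), 06:00 UTC + 2h = 08:00 Dorell District standard time.
The standard-time date in Dorell District, 7 March 2024, lies within the daylight-saving period (3 March – 12 October), so Dorell District is on daylight time, UTC+03:00.
06:00 UTC + 3h = 09:00 Dorell District.

09:00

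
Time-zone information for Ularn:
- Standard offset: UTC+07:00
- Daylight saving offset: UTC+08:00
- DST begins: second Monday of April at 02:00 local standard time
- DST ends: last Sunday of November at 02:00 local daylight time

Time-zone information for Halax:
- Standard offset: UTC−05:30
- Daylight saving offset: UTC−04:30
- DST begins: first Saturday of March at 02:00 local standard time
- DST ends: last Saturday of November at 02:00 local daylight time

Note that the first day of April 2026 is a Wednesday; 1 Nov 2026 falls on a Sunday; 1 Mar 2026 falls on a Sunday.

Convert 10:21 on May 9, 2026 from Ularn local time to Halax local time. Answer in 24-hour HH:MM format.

21:51

1 April 2026 is a Wednesday, so the first Monday is April 6 and the second is April 13.
1 November 2026 is a Sunday, so Sundays fall on 1, 8, 15, 22, 29; the last is November 29.
Daylight saving runs 13 April – 29 November; May 9, 2026 is inside that window, so Ularn is at UTC+08:00.
10:21 Ularn − 8h = 02:21 UTC.
1 March 2026 is a Sunday, so the first Saturday is March 7.
1 November 2026 is a Sunday, so Saturdays fall on 7, 14, 21, 28; the last is November 28.
At the standard offset (UTC−05:30), 02:21 UTC − 5h30m = 20:51 Halax standard time (rolling into the previous day, 8 May 2026).
The standard-time date in Halax, May 8, 2026, lies within the daylight-saving period (7 March – 28 November), so Halax is on daylight time, UTC−04:30.
02:21 UTC − 4h30m = 21:51 Halax (rolling into the previous day, 8 May 2026).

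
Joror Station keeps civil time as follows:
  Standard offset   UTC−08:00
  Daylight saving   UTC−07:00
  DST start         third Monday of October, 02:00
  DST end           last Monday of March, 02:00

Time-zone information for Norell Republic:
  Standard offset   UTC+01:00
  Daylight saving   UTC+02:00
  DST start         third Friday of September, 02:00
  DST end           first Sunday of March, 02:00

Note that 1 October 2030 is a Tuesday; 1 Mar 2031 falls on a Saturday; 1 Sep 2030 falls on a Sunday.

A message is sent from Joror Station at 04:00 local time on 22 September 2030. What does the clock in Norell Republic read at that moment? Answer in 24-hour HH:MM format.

14:00

1 October 2030 is a Tuesday, so the first Monday is October 7 and the third is October 21.
1 March 2031 is a Saturday, so Mondays fall on 3, 10, 17, 24, 31; the last is March 31.
Daylight saving runs 21 October 2030 – 31 March 2031; 22 September 2030 is outside that window, so Joror Station is on standard time at UTC−08:00.
04:00 Joror Station + 8h = 12:00 UTC.
1 September 2030 is a Sunday, so the first Friday is September 6 and the third is September 20.
1 March 2031 is a Saturday, so the first Sunday is March 2.
At the standard offset (UTC+01:00), 12:00 UTC + 1h = 13:00 Norell Republic standard time.
The standard-time date in Norell Republic, 22 September 2030, falls between 20 September 2030 and 2 March 2031, so daylight saving is in effect and Norell Republic is at UTC+02:00.
12:00 UTC + 2h = 14:00 Norell Republic.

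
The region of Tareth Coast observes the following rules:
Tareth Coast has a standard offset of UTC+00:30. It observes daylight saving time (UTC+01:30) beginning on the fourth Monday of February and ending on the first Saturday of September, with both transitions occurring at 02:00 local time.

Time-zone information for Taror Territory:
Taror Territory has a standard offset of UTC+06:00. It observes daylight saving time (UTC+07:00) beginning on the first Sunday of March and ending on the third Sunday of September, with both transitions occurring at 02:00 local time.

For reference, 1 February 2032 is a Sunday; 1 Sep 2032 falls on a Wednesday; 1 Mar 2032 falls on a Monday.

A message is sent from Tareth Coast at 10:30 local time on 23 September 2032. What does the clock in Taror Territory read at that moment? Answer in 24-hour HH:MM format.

16:00

1 February 2032 is a Sunday, so the first Monday is February 2 and the fourth is February 23.
1 September 2032 is a Wednesday, so the first Saturday is September 4.
23 September 2032 does not fall between 23 February and 4 September, so daylight saving is not in effect and Tareth Coast is at UTC+00:30.
10:30 Tareth Coast − 0h30m = 10:00 UTC.
1 March 2032 is a Monday, so the first Sunday is March 7.
1 September 2032 is a Wednesday, so the first Sunday is September 5 and the third is September 19.
At the standard offset (UTC+06:00), 10:00 UTC + 6h = 16:00 Taror Territory standard time.
Daylight saving runs 7 March – 19 September; the standard-time date in Taror Territory, 23 September 2032, is outside that window, so Taror Territory is on standard time at UTC+06:00.
10:00 UTC + 6h = 16:00 Taror Territory.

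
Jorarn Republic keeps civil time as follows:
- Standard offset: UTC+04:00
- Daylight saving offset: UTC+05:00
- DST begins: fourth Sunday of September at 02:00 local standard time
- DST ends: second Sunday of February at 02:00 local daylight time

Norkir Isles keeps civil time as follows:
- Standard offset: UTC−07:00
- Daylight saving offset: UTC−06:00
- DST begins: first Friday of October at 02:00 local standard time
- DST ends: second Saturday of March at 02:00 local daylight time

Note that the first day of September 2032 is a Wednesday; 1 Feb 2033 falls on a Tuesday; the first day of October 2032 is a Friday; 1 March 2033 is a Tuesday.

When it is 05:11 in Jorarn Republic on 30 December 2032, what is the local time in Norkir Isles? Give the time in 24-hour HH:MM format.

1 September 2032 is a Wednesday, so the first Sunday is September 5 and the fourth is September 26.
1 February 2033 is a Tuesday, so the first Sunday is February 6 and the second is February 13.
30 December 2032 lies within the daylight-saving period (26 September 2032 – 13 February 2033), so Jorarn Republic is on daylight time, UTC+05:00.
05:11 Jorarn Republic − 5h = 00:11 UTC.
1 October 2032 is a Friday, so the first Friday is October 1.
1 March 2033 is a Tuesday, so the first Saturday is March 5 and the second is March 12.
At the standard offset (UTC−07:00), 00:11 UTC − 7h = 17:11 Norkir Isles standard time (rolling into the previous day, 29 December 2032).
Daylight saving runs 1 October 2032 – 12 March 2033; the standard-time date in Norkir Isles, 29 December 2032, is inside that window, so Norkir Isles is at UTC−06:00.
00:11 UTC − 6h = 18:11 Norkir Isles (rolling into the previous day, 29 December 2032).

18:11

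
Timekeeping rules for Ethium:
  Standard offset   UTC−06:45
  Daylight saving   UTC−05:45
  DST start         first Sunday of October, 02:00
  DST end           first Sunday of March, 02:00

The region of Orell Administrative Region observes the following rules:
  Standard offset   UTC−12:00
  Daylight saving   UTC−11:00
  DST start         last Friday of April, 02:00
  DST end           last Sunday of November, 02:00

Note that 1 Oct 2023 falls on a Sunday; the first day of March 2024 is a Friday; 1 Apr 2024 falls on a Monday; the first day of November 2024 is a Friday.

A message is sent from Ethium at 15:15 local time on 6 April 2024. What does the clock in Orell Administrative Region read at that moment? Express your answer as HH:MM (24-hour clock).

10:00

1 October 2023 is a Sunday, so the first Sunday is October 1.
1 March 2024 is a Friday, so the first Sunday is March 3.
6 April 2024 is outside the daylight-saving period (1 October 2023 – 3 March 2024), so Ethium is on standard time, UTC−06:45.
15:15 Ethium + 6h45m = 22:00 UTC.
1 April 2024 is a Monday, so Fridays fall on 5, 12, 19, 26; the last is April 26.
1 November 2024 is a Friday, so Sundays fall on 3, 10, 17, 24; the last is November 24.
At the standard offset (UTC−12:00), 22:00 UTC − 12h = 10:00 Orell Administrative Region standard time.
The standard-time date in Orell Administrative Region, 6 April 2024, does not fall between 26 April and 24 November, so daylight saving is not in effect and Orell Administrative Region is at UTC−12:00.
22:00 UTC − 12h = 10:00 Orell Administrative Region.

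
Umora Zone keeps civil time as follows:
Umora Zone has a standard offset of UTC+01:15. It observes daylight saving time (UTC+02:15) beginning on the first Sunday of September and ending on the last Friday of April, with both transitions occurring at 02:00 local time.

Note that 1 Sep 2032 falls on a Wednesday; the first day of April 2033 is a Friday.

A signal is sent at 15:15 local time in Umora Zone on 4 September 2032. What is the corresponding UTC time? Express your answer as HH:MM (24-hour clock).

1 September 2032 is a Wednesday, so the first Sunday is September 5.
1 April 2033 is a Friday, so Fridays fall on 1, 8, 15, 22, 29; the last is April 29.
4 September 2032 is outside the daylight-saving period (5 September 2032 – 29 April 2033), so Umora Zone is on standard time, UTC+01:15.
15:15 local − 1h15m = 14:00 UTC.

14:00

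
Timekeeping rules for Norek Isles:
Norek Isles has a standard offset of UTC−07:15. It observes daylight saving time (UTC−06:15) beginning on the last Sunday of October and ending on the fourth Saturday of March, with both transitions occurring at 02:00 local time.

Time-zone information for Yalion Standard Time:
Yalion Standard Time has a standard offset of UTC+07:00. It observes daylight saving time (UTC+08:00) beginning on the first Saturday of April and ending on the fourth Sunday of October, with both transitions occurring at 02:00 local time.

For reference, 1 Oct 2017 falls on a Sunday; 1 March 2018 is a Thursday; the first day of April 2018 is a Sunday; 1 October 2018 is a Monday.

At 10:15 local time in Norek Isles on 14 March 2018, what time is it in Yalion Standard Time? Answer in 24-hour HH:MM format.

23:30

1 October 2017 is a Sunday, so Sundays fall on 1, 8, 15, 22, 29; the last is October 29.
1 March 2018 is a Thursday, so the first Saturday is March 3 and the fourth is March 24.
14 March 2018 falls between 29 October 2017 and 24 March 2018, so daylight saving is in effect and Norek Isles is at UTC−06:15.
10:15 Norek Isles + 6h15m = 16:30 UTC.
1 April 2018 is a Sunday, so the first Saturday is April 7.
1 October 2018 is a Monday, so the first Sunday is October 7 and the fourth is October 28.
At the standard offset (UTC+07:00), 16:30 UTC + 7h = 23:30 Yalion Standard Time standard time.
The standard-time date in Yalion Standard Time, 14 March 2018, does not fall between 7 April and 28 October, so daylight saving is not in effect and Yalion Standard Time is at UTC+07:00.
16:30 UTC + 7h = 23:30 Yalion Standard Time.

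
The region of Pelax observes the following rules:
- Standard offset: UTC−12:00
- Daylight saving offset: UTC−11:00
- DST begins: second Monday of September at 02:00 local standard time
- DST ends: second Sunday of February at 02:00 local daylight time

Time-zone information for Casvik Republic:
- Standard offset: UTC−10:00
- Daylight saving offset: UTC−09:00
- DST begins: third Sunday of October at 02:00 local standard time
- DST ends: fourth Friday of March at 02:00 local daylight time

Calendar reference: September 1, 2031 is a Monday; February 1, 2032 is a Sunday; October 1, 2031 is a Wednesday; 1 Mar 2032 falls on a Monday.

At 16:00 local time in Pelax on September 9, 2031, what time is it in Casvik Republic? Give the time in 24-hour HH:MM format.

1 September 2031 is a Monday, so the first Monday is September 1 and the second is September 8.
1 February 2032 is a Sunday, so the first Sunday is February 1 and the second is February 8.
September 9, 2031 lies within the daylight-saving period (8 September 2031 – 8 February 2032), so Pelax is on daylight time, UTC−11:00.
16:00 Pelax + 11h = 03:00 UTC (rolling into the next day, 10 September 2031).
1 October 2031 is a Wednesday, so the first Sunday is October 5 and the third is October 19.
1 March 2032 is a Monday, so the first Friday is March 5 and the fourth is March 26.
At the standard offset (UTC−10:00), 03:00 UTC − 10h = 17:00 Casvik Republic standard time (rolling into the previous day, 9 September 2031).
The standard-time date in Casvik Republic, September 9, 2031, is outside the daylight-saving period (19 October 2031 – 26 March 2032), so Casvik Republic is on standard time, UTC−10:00.
03:00 UTC − 10h = 17:00 Casvik Republic (rolling into the previous day, 9 September 2031).

17:00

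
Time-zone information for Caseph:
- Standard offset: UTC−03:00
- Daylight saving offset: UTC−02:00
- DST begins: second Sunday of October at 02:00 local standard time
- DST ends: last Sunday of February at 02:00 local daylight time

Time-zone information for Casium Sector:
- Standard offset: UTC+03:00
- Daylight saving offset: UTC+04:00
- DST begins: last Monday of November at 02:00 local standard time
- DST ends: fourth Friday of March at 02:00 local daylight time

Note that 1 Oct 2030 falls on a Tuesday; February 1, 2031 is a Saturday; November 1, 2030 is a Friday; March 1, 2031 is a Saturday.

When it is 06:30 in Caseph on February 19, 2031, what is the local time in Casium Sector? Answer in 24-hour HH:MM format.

1 October 2030 is a Tuesday, so the first Sunday is October 6 and the second is October 13.
1 February 2031 is a Saturday, so Sundays fall on 2, 9, 16, 23; the last is February 23.
February 19, 2031 falls between 13 October 2030 and 23 February 2031, so daylight saving is in effect and Caseph is at UTC−02:00.
06:30 Caseph + 2h = 08:30 UTC.
1 November 2030 is a Friday, so Mondays fall on 4, 11, 18, 25; the last is November 25.
1 March 2031 is a Saturday, so the first Friday is March 7 and the fourth is March 28.
At the standard offset (UTC+03:00), 08:30 UTC + 3h = 11:30 Casium Sector standard time.
The standard-time date in Casium Sector, February 19, 2031, lies within the daylight-saving period (25 November 2030 – 28 March 2031), so Casium Sector is on daylight time, UTC+04:00.
08:30 UTC + 4h = 12:30 Casium Sector.

12:30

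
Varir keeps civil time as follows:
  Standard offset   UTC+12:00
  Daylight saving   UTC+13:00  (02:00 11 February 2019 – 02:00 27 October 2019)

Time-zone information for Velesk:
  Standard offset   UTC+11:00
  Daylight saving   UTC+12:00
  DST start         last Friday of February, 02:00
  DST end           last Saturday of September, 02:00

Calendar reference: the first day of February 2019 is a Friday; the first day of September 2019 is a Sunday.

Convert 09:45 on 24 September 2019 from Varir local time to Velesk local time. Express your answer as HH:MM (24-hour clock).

08:45

Daylight saving runs 11 February – 27 October; 24 September 2019 is inside that window, so Varir is at UTC+13:00.
09:45 Varir − 13h = 20:45 UTC (rolling into the previous day, 23 September 2019).
1 February 2019 is a Friday, so Fridays fall on 1, 8, 15, 22; the last is February 22.
1 September 2019 is a Sunday, so Saturdays fall on 7, 14, 21, 28; the last is September 28.
At the standard offset (UTC+11:00), 20:45 UTC + 11h = 07:45 Velesk standard time (rolling into the next day, 24 September 2019).
The standard-time date in Velesk, 24 September 2019, falls between 22 February and 28 September, so daylight saving is in effect and Velesk is at UTC+12:00.
20:45 UTC + 12h = 08:45 Velesk (rolling into the next day, 24 September 2019).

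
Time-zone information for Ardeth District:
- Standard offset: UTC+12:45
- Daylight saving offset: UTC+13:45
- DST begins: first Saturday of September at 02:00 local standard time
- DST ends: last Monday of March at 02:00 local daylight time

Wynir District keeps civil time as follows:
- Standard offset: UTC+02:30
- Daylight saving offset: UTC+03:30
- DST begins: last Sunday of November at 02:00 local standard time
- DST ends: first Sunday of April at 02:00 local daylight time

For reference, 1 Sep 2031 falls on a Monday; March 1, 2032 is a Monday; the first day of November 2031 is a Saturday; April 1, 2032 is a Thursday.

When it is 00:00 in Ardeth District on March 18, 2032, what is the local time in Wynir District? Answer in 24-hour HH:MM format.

1 September 2031 is a Monday, so the first Saturday is September 6.
1 March 2032 is a Monday, so Mondays fall on 1, 8, 15, 22, 29; the last is March 29.
March 18, 2032 falls between 6 September 2031 and 29 March 2032, so daylight saving is in effect and Ardeth District is at UTC+13:45.
00:00 Ardeth District − 13h45m = 10:15 UTC (rolling into the previous day, 17 March 2032).
1 November 2031 is a Saturday, so Sundays fall on 2, 9, 16, 23, 30; the last is November 30.
1 April 2032 is a Thursday, so the first Sunday is April 4.
At the standard offset (UTC+02:30), 10:15 UTC + 2h30m = 12:45 Wynir District standard time.
The standard-time date in Wynir District, March 17, 2032, falls between 30 November 2031 and 4 April 2032, so daylight saving is in effect and Wynir District is at UTC+03:30.
10:15 UTC + 3h30m = 13:45 Wynir District.

13:45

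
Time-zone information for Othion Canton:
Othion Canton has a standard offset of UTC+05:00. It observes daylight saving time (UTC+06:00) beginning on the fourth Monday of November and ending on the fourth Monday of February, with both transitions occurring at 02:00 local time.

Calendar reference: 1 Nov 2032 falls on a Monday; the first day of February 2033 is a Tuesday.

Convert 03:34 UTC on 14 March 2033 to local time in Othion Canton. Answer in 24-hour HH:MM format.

1 November 2032 is a Monday, so the first Monday is November 1 and the fourth is November 22.
1 February 2033 is a Tuesday, so the first Monday is February 7 and the fourth is February 28.
At the standard offset (UTC+05:00), 03:34 UTC + 5h = 08:34 Othion Canton standard time.
The standard-time date in Othion Canton, 14 March 2033, does not fall between 22 November 2032 and 28 February 2033, so daylight saving is not in effect and Othion Canton is at UTC+05:00.
03:34 UTC + 5h = 08:34 local.

08:34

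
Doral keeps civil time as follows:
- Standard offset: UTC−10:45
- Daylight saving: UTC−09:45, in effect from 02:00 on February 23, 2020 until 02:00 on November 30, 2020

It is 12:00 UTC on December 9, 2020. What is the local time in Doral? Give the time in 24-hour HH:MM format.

01:15

At the standard offset (UTC−10:45), 12:00 UTC − 10h45m = 01:15 Doral standard time.
The standard-time date in Doral, December 9, 2020, does not fall between 23 February and 30 November, so daylight saving is not in effect and Doral is at UTC−10:45.
12:00 UTC − 10h45m = 01:15 local.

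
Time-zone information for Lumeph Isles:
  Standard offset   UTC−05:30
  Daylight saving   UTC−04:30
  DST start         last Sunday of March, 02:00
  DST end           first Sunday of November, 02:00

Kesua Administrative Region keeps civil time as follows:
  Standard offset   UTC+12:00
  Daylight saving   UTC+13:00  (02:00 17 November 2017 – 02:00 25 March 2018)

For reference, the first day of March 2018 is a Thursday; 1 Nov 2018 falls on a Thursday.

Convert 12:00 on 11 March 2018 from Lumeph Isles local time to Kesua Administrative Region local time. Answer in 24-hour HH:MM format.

06:30

1 March 2018 is a Thursday, so Sundays fall on 4, 11, 18, 25; the last is March 25.
1 November 2018 is a Thursday, so the first Sunday is November 4.
11 March 2018 does not fall between 25 March and 4 November, so daylight saving is not in effect and Lumeph Isles is at UTC−05:30.
12:00 Lumeph Isles + 5h30m = 17:30 UTC.
At the standard offset (UTC+12:00), 17:30 UTC + 12h = 05:30 Kesua Administrative Region standard time (rolling into the next day, 12 March 2018).
The standard-time date in Kesua Administrative Region, 12 March 2018, falls between 17 November 2017 and 25 March 2018, so daylight saving is in effect and Kesua Administrative Region is at UTC+13:00.
17:30 UTC + 13h = 06:30 Kesua Administrative Region (rolling into the next day, 12 March 2018).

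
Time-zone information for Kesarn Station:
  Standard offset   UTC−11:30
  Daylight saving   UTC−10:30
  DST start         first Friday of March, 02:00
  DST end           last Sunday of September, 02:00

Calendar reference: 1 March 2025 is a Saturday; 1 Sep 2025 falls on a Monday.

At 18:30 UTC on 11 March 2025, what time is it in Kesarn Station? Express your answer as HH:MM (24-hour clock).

08:00

1 March 2025 is a Saturday, so the first Friday is March 7.
1 September 2025 is a Monday, so Sundays fall on 7, 14, 21, 28; the last is September 28.
At the standard offset (UTC−11:30), 18:30 UTC − 11h30m = 07:00 Kesarn Station standard time.
Daylight saving runs 7 March – 28 September; the standard-time date in Kesarn Station, 11 March 2025, is inside that window, so Kesarn Station is at UTC−10:30.
18:30 UTC − 10h30m = 08:00 local.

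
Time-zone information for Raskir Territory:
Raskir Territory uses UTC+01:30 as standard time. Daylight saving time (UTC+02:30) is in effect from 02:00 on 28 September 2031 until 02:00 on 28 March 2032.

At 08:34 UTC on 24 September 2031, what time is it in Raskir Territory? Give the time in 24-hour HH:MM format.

10:04

At the standard offset (UTC+01:30), 08:34 UTC + 1h30m = 10:04 Raskir Territory standard time.
The standard-time date in Raskir Territory, 24 September 2031, does not fall between 28 September 2031 and 28 March 2032, so daylight saving is not in effect and Raskir Territory is at UTC+01:30.
08:34 UTC + 1h30m = 10:04 local.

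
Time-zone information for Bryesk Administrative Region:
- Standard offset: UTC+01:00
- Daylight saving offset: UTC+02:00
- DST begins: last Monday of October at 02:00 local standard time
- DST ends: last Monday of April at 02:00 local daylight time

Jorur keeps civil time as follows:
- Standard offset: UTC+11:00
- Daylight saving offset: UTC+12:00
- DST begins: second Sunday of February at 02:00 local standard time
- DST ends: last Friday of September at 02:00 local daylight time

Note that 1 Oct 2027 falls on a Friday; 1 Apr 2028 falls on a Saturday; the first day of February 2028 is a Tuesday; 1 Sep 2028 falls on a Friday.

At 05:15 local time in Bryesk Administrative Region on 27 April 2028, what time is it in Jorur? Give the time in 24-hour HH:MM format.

16:15

1 October 2027 is a Friday, so Mondays fall on 4, 11, 18, 25; the last is October 25.
1 April 2028 is a Saturday, so Mondays fall on 3, 10, 17, 24; the last is April 24.
27 April 2028 is outside the daylight-saving period (25 October 2027 – 24 April 2028), so Bryesk Administrative Region is on standard time, UTC+01:00.
05:15 Bryesk Administrative Region − 1h = 04:15 UTC.
1 February 2028 is a Tuesday, so the first Sunday is February 6 and the second is February 13.
1 September 2028 is a Friday, so Fridays fall on 1, 8, 15, 22, 29; the last is September 29.
At the standard offset (UTC+11:00), 04:15 UTC + 11h = 15:15 Jorur standard time.
The standard-time date in Jorur, 27 April 2028, lies within the daylight-saving period (13 February – 29 September), so Jorur is on daylight time, UTC+12:00.
04:15 UTC + 12h = 16:15 Jorur.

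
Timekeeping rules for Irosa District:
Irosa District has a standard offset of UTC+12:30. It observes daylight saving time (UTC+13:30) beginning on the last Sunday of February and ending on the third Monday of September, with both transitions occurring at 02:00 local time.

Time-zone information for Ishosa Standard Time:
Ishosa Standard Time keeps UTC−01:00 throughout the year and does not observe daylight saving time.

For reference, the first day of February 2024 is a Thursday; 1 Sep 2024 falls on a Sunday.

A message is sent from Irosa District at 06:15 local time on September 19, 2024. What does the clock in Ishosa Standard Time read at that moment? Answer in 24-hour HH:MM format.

16:45

1 February 2024 is a Thursday, so Sundays fall on 4, 11, 18, 25; the last is February 25.
1 September 2024 is a Sunday, so the first Monday is September 2 and the third is September 16.
September 19, 2024 does not fall between 25 February and 16 September, so daylight saving is not in effect and Irosa District is at UTC+12:30.
06:15 Irosa District − 12h30m = 17:45 UTC (rolling into the previous day, 18 September 2024).
Ishosa Standard Time stays on UTC−01:00 all year.
17:45 UTC − 1h = 16:45 Ishosa Standard Time.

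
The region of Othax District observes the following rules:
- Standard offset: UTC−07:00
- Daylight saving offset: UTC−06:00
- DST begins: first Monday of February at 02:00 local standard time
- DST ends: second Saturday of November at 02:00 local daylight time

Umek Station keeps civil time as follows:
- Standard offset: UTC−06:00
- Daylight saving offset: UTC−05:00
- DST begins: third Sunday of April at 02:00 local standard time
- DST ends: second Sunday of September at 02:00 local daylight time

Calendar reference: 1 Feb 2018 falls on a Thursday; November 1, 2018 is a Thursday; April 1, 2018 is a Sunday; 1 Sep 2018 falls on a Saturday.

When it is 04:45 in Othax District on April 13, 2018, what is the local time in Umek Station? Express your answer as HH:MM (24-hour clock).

04:45

1 February 2018 is a Thursday, so the first Monday is February 5.
1 November 2018 is a Thursday, so the first Saturday is November 3 and the second is November 10.
April 13, 2018 falls between 5 February and 10 November, so daylight saving is in effect and Othax District is at UTC−06:00.
04:45 Othax District + 6h = 10:45 UTC.
1 April 2018 is a Sunday, so the first Sunday is April 1 and the third is April 15.
1 September 2018 is a Saturday, so the first Sunday is September 2 and the second is September 9.
At the standard offset (UTC−06:00), 10:45 UTC − 6h = 04:45 Umek Station standard time.
The standard-time date in Umek Station, April 13, 2018, is outside the daylight-saving period (15 April – 9 September), so Umek Station is on standard time, UTC−06:00.
10:45 UTC − 6h = 04:45 Umek Station.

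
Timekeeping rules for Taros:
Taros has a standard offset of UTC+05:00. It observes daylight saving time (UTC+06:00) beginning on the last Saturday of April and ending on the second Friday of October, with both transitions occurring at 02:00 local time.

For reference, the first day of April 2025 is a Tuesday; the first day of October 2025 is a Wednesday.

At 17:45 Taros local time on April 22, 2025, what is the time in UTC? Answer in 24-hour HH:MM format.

1 April 2025 is a Tuesday, so Saturdays fall on 5, 12, 19, 26; the last is April 26.
1 October 2025 is a Wednesday, so the first Friday is October 3 and the second is October 10.
April 22, 2025 does not fall between 26 April and 10 October, so daylight saving is not in effect and Taros is at UTC+05:00.
17:45 local − 5h = 12:45 UTC.

12:45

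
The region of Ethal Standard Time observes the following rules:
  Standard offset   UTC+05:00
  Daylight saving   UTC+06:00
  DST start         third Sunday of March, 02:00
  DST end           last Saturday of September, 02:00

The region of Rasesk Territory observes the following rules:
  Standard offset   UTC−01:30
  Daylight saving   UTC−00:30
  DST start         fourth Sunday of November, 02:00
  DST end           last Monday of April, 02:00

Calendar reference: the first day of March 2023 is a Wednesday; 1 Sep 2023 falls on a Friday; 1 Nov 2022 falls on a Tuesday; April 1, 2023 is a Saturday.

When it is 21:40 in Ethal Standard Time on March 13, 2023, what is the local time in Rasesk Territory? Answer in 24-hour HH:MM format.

1 March 2023 is a Wednesday, so the first Sunday is March 5 and the third is March 19.
1 September 2023 is a Friday, so Saturdays fall on 2, 9, 16, 23, 30; the last is September 30.
March 13, 2023 does not fall between 19 March and 30 September, so daylight saving is not in effect and Ethal Standard Time is at UTC+05:00.
21:40 Ethal Standard Time − 5h = 16:40 UTC.
1 November 2022 is a Tuesday, so the first Sunday is November 6 and the fourth is November 27.
1 April 2023 is a Saturday, so Mondays fall on 3, 10, 17, 24; the last is April 24.
At the standard offset (UTC−01:30), 16:40 UTC − 1h30m = 15:10 Rasesk Territory standard time.
Daylight saving runs 27 November 2022 – 24 April 2023; the standard-time date in Rasesk Territory, March 13, 2023, is inside that window, so Rasesk Territory is at UTC−00:30.
16:40 UTC − 0h30m = 16:10 Rasesk Territory.

16:10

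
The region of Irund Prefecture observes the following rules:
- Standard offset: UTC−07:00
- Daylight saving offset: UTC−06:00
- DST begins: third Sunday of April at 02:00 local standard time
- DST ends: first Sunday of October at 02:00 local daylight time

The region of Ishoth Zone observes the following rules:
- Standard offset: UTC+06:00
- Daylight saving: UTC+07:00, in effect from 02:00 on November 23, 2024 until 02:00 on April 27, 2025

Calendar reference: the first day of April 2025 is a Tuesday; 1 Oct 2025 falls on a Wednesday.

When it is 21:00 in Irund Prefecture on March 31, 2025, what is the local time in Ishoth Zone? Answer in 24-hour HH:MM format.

1 April 2025 is a Tuesday, so the first Sunday is April 6 and the third is April 20.
1 October 2025 is a Wednesday, so the first Sunday is October 5.
March 31, 2025 is outside the daylight-saving period (20 April – 5 October), so Irund Prefecture is on standard time, UTC−07:00.
21:00 Irund Prefecture + 7h = 04:00 UTC (rolling into the next day, 1 April 2025).
At the standard offset (UTC+06:00), 04:00 UTC + 6h = 10:00 Ishoth Zone standard time.
Daylight saving runs 23 November 2024 – 27 April 2025; the standard-time date in Ishoth Zone, April 1, 2025, is inside that window, so Ishoth Zone is at UTC+07:00.
04:00 UTC + 7h = 11:00 Ishoth Zone.

11:00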